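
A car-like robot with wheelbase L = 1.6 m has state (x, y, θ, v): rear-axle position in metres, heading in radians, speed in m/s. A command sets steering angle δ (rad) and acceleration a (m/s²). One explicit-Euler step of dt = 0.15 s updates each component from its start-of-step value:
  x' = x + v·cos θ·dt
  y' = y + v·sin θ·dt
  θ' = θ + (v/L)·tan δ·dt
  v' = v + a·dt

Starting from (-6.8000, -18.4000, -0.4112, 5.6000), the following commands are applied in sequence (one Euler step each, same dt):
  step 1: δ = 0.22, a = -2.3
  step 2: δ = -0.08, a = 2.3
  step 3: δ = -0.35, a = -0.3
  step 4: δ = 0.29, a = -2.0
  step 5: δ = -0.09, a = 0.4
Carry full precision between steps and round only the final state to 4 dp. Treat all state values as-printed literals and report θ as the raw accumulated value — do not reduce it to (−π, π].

after step 1 (δ=0.22, a=-2.3): (-6.030021, -18.735756, -0.293800, 5.255000)
after step 2 (δ=-0.08, a=2.3): (-5.275547, -18.964026, -0.333297, 5.600000)
after step 3 (δ=-0.35, a=-0.3): (-4.481773, -19.238841, -0.524937, 5.555000)
after step 4 (δ=0.29, a=-2.0): (-3.760715, -19.656431, -0.369529, 5.255000)
after step 5 (δ=-0.09, a=0.4): (-3.025674, -19.941128, -0.413988, 5.315000)

(-3.0257, -19.9411, -0.4140, 5.3150)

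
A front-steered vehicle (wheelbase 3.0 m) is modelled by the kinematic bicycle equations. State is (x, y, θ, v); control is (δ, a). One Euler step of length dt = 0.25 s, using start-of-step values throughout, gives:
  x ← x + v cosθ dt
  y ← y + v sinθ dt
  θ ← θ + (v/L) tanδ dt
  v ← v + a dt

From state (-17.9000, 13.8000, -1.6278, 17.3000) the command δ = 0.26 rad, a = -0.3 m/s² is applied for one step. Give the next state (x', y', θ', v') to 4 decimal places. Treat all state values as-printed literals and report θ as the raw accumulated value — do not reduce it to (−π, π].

(-18.1464, 9.4820, -1.2443, 17.2250)

x' = -17.9000 + 17.3000·cos(-1.6278)·0.25 = -18.1464
y' = 13.8000 + 17.3000·sin(-1.6278)·0.25 = 9.4820
θ' = -1.6278 + (17.3000/3.0)·tan(0.26)·0.25 = -1.2443
v' = 17.3000 − 0.3000·0.25 = 17.2250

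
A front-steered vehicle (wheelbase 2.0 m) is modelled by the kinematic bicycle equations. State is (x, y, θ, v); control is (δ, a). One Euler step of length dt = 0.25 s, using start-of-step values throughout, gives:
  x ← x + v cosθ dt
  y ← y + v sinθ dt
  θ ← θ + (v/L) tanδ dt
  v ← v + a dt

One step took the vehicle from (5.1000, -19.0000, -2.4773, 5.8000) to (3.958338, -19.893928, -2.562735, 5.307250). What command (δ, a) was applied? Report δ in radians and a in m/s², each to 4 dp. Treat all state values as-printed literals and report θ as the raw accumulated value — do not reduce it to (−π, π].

a = (v'−v)/dt = (-0.492750)/0.25 = -1.9710
Δθ = θ'−θ = -0.085435;  (v·dt/L) = 5.8000·0.25/2.0 = 0.725000
tan δ = Δθ·L/(v·dt) = -0.117841  →  δ = -0.1173

δ = -0.1173, a = -1.9710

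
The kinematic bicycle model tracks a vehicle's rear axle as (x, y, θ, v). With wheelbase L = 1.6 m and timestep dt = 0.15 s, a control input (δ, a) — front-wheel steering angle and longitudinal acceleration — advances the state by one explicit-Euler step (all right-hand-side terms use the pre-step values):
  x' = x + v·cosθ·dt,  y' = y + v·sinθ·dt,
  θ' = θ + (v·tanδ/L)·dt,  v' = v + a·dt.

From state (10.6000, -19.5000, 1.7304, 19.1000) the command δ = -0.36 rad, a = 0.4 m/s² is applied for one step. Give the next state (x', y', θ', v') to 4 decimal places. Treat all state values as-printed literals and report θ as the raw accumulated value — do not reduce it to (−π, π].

x' = 10.6000 + 19.1000·cos(1.7304)·0.15 = 10.1447
y' = -19.5000 + 19.1000·sin(1.7304)·0.15 = -16.6714
θ' = 1.7304 + (19.1000/1.6)·tan(-0.36)·0.15 = 1.0564
v' = 19.1000 + 0.4000·0.15 = 19.1600

(10.1447, -16.6714, 1.0564, 19.1600)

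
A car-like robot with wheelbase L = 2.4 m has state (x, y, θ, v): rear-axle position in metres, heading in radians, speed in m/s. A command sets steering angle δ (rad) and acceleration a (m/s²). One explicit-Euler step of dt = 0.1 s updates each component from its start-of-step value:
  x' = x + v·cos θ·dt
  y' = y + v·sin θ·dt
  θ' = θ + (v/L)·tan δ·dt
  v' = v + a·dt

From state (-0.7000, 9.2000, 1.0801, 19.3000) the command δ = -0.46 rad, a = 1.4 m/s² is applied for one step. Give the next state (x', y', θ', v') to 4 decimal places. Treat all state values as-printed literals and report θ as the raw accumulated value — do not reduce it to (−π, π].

x' = -0.7000 + 19.3000·cos(1.0801)·0.1 = 0.2095
y' = 9.2000 + 19.3000·sin(1.0801)·0.1 = 10.9023
θ' = 1.0801 + (19.3000/2.4)·tan(-0.46)·0.1 = 0.6817
v' = 19.3000 + 1.4000·0.1 = 19.4400

(0.2095, 10.9023, 0.6817, 19.4400)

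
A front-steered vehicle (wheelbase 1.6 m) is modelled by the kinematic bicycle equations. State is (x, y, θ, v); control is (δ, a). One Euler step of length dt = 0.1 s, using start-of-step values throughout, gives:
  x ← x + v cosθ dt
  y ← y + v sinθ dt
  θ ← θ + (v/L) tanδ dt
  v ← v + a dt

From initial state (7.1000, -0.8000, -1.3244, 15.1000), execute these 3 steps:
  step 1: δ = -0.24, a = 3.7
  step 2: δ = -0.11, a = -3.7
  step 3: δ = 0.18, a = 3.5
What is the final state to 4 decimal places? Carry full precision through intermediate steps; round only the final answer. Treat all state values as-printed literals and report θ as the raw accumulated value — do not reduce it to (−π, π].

after step 1 (δ=-0.24, a=3.7): (7.468305, -2.264395, -1.555351, 15.470000)
after step 2 (δ=-0.11, a=-3.7): (7.492198, -3.811210, -1.662139, 15.100000)
after step 3 (δ=0.18, a=3.5): (7.354462, -5.314915, -1.490405, 15.450000)

(7.3545, -5.3149, -1.4904, 15.4500)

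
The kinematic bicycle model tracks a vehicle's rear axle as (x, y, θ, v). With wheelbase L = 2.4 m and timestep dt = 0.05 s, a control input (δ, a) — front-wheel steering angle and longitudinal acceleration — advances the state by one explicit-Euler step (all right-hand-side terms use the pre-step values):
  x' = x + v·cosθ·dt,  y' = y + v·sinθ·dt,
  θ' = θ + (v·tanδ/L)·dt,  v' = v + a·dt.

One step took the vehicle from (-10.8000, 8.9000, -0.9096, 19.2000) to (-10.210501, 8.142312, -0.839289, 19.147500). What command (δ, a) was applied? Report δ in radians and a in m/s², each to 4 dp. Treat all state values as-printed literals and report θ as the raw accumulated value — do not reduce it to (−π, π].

δ = 0.1740, a = -1.0500

a = (v'−v)/dt = (-0.052500)/0.05 = -1.0500
Δθ = θ'−θ = 0.070311;  (v·dt/L) = 19.2000·0.05/2.4 = 0.400000
tan δ = Δθ·L/(v·dt) = 0.175778  →  δ = 0.1740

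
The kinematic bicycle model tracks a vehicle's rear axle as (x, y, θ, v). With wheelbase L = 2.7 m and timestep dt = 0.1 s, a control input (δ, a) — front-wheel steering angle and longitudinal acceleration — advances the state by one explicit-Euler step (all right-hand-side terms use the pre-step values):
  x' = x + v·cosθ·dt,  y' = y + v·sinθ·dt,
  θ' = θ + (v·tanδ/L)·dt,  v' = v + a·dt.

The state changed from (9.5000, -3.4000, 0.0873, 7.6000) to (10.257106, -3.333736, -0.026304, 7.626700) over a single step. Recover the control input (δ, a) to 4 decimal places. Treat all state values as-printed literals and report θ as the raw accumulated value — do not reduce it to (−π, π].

δ = -0.3836, a = 0.2670

a = (v'−v)/dt = (0.026700)/0.1 = 0.2670
Δθ = θ'−θ = -0.113604;  (v·dt/L) = 7.6000·0.1/2.7 = 0.281481
tan δ = Δθ·L/(v·dt) = -0.403593  →  δ = -0.3836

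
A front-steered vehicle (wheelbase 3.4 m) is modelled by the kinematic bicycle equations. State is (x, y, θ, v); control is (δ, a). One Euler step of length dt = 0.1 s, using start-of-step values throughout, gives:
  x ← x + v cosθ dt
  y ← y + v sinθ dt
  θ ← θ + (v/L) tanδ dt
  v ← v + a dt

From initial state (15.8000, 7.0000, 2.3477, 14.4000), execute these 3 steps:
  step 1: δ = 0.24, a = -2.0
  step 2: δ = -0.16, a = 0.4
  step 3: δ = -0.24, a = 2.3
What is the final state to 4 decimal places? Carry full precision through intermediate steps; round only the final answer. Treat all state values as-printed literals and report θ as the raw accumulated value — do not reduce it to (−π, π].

(12.6610, 9.9096, 2.2815, 14.4700)

after step 1 (δ=0.24, a=-2.0): (14.790452, 8.026846, 2.451345, 14.200000)
after step 2 (δ=-0.16, a=0.4): (13.695507, 8.931001, 2.383945, 14.240000)
after step 3 (δ=-0.24, a=2.3): (12.661036, 9.909594, 2.281452, 14.470000)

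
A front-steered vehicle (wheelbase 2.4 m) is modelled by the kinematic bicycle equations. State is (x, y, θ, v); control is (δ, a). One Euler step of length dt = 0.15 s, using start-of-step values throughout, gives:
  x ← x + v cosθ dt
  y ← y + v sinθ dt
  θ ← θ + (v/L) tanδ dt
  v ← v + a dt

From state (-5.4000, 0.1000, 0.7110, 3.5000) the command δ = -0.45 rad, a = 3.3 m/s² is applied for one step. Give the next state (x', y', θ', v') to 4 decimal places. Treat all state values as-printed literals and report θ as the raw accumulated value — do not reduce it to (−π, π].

x' = -5.4000 + 3.5000·cos(0.7110)·0.15 = -5.0022
y' = 0.1000 + 3.5000·sin(0.7110)·0.15 = 0.4426
θ' = 0.7110 + (3.5000/2.4)·tan(-0.45)·0.15 = 0.6053
v' = 3.5000 + 3.3000·0.15 = 3.9950

(-5.0022, 0.4426, 0.6053, 3.9950)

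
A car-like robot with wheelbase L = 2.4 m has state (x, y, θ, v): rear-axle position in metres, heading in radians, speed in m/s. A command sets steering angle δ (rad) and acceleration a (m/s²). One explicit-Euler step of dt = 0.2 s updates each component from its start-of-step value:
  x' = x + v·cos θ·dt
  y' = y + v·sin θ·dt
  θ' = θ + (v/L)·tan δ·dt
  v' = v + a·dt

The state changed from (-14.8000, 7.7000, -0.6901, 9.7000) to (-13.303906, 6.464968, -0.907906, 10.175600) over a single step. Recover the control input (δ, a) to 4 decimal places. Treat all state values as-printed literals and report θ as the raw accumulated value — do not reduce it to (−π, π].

δ = -0.2632, a = 2.3780

a = (v'−v)/dt = (0.475600)/0.2 = 2.3780
Δθ = θ'−θ = -0.217806;  (v·dt/L) = 9.7000·0.2/2.4 = 0.808333
tan δ = Δθ·L/(v·dt) = -0.269451  →  δ = -0.2632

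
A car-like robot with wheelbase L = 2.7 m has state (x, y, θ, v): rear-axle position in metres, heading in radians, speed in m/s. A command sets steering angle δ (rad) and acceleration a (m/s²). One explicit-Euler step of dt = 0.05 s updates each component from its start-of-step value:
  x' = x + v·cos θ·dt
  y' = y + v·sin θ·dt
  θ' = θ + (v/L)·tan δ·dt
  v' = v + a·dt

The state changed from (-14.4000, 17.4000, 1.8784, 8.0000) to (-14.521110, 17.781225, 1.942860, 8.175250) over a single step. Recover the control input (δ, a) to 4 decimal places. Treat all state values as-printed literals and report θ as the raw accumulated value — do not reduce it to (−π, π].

a = (v'−v)/dt = (0.175250)/0.05 = 3.5050
Δθ = θ'−θ = 0.064460;  (v·dt/L) = 8.0000·0.05/2.7 = 0.148148
tan δ = Δθ·L/(v·dt) = 0.435105  →  δ = 0.4104

δ = 0.4104, a = 3.5050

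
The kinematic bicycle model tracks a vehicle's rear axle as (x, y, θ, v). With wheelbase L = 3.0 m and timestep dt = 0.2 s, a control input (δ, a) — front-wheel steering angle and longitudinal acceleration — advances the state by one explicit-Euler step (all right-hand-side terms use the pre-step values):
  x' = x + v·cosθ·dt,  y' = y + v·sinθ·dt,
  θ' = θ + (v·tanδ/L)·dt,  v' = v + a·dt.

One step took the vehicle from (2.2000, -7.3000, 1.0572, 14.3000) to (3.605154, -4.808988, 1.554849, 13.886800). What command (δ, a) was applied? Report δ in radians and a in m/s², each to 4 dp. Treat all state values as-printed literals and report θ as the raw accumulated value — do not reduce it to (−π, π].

a = (v'−v)/dt = (-0.413200)/0.2 = -2.0660
Δθ = θ'−θ = 0.497649;  (v·dt/L) = 14.3000·0.2/3.0 = 0.953333
tan δ = Δθ·L/(v·dt) = 0.522009  →  δ = 0.4811

δ = 0.4811, a = -2.0660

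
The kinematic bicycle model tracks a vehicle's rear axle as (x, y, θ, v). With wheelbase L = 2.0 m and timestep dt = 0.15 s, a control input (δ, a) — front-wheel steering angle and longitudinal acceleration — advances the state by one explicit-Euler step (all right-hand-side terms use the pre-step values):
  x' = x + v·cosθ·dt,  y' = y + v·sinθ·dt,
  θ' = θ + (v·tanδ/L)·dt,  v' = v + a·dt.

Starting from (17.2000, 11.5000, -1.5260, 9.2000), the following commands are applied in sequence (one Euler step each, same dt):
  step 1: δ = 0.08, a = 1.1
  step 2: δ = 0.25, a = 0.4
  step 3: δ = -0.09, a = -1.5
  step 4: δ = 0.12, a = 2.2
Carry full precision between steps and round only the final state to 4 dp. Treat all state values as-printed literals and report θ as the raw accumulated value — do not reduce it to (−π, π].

(18.0875, 6.0167, -1.2719, 9.5300)

after step 1 (δ=0.08, a=1.1): (17.261798, 10.121384, -1.470682, 9.365000)
after step 2 (δ=0.25, a=0.4): (17.402199, 8.723668, -1.291336, 9.425000)
after step 3 (δ=-0.09, a=-1.5): (17.792163, 7.364766, -1.355127, 9.200000)
after step 4 (δ=0.12, a=2.2): (18.087485, 6.016735, -1.271927, 9.530000)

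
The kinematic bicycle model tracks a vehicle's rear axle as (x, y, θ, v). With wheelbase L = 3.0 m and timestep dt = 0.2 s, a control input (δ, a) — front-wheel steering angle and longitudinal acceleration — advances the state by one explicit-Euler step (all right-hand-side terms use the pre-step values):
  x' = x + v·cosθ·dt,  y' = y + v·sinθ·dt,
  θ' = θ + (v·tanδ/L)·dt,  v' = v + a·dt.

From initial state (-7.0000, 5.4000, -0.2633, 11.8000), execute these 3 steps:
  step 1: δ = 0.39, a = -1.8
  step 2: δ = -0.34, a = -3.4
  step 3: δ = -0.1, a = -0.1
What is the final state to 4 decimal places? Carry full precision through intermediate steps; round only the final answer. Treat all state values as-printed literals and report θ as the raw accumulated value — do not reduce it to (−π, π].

(-0.3326, 4.4751, -0.2817, 10.7400)

after step 1 (δ=0.39, a=-1.8): (-4.721334, 4.785767, 0.060063, 11.440000)
after step 2 (δ=-0.34, a=-3.4): (-2.437460, 4.923109, -0.209720, 10.760000)
after step 3 (δ=-0.1, a=-0.1): (-0.332612, 4.475092, -0.281694, 10.740000)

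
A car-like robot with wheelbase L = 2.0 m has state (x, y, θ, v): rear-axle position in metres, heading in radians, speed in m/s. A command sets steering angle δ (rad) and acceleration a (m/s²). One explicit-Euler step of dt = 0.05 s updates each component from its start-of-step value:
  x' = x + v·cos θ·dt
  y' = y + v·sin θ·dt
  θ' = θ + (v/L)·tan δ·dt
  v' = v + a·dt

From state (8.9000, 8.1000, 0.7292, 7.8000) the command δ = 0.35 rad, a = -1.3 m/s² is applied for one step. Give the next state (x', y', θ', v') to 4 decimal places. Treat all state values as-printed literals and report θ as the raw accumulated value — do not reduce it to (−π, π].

(9.1908, 8.3598, 0.8004, 7.7350)

x' = 8.9000 + 7.8000·cos(0.7292)·0.05 = 9.1908
y' = 8.1000 + 7.8000·sin(0.7292)·0.05 = 8.3598
θ' = 0.7292 + (7.8000/2.0)·tan(0.35)·0.05 = 0.8004
v' = 7.8000 − 1.3000·0.05 = 7.7350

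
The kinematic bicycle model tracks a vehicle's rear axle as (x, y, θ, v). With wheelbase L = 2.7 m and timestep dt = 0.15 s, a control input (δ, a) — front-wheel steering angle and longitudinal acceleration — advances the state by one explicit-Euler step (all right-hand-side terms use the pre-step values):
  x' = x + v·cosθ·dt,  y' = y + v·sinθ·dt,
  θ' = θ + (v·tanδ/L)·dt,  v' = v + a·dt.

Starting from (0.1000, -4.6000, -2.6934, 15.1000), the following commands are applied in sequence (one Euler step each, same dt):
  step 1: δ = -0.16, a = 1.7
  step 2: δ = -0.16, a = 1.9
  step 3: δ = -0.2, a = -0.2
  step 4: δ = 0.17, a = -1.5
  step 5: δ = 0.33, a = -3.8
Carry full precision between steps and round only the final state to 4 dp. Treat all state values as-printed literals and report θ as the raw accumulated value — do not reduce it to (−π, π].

(-11.0669, -7.0368, -2.7009, 14.8150)

after step 1 (δ=-0.16, a=1.7): (-1.941290, -5.581509, -2.828779, 15.355000)
after step 2 (δ=-0.16, a=1.9): (-4.132767, -6.290303, -2.966445, 15.640000)
after step 3 (δ=-0.2, a=-0.2): (-6.442875, -6.699102, -3.142578, 15.610000)
after step 4 (δ=0.17, a=-1.5): (-8.784374, -6.696796, -2.993713, 15.385000)
after step 5 (δ=0.33, a=-3.8): (-11.066936, -7.036823, -2.700949, 14.815000)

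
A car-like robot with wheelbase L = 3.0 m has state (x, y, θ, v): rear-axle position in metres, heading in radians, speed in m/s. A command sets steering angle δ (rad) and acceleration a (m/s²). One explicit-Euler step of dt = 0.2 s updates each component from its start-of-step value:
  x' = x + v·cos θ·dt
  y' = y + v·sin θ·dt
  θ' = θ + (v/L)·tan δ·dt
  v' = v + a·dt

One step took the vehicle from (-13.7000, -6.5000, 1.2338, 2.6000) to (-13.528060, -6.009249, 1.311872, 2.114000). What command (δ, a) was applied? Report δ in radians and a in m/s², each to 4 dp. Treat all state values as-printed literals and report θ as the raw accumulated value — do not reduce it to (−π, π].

a = (v'−v)/dt = (-0.486000)/0.2 = -2.4300
Δθ = θ'−θ = 0.078072;  (v·dt/L) = 2.6000·0.2/3.0 = 0.173333
tan δ = Δθ·L/(v·dt) = 0.450415  →  δ = 0.4232

δ = 0.4232, a = -2.4300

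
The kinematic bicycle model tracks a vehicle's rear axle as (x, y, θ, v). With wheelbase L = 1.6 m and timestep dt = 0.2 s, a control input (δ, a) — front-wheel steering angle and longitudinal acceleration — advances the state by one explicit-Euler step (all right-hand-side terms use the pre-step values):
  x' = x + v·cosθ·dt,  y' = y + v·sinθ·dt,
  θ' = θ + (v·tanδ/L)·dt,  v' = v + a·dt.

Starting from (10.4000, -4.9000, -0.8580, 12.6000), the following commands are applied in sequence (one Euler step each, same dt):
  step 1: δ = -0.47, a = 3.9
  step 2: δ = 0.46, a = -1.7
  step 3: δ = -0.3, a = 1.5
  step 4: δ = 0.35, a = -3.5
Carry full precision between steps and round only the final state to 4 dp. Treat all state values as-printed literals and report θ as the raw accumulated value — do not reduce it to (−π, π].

(14.2028, -13.9891, -0.7249, 12.6400)

after step 1 (δ=-0.47, a=3.9): (12.047959, -6.806471, -1.658046, 13.380000)
after step 2 (δ=0.46, a=-1.7): (11.814774, -9.472292, -0.829408, 13.040000)
after step 3 (δ=-0.3, a=1.5): (13.575988, -11.395775, -1.333626, 13.340000)
after step 4 (δ=0.35, a=-3.5): (14.202843, -13.989089, -0.724941, 12.640000)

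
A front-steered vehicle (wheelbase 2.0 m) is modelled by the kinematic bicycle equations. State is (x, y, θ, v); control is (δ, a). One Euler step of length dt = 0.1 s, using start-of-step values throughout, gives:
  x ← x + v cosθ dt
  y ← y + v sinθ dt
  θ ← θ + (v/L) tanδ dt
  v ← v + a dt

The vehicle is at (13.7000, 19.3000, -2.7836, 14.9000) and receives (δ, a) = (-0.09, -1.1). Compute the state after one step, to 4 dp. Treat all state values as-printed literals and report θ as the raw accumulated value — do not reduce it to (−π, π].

(12.3045, 18.7779, -2.8508, 14.7900)

x' = 13.7000 + 14.9000·cos(-2.7836)·0.1 = 12.3045
y' = 19.3000 + 14.9000·sin(-2.7836)·0.1 = 18.7779
θ' = -2.7836 + (14.9000/2.0)·tan(-0.09)·0.1 = -2.8508
v' = 14.9000 − 1.1000·0.1 = 14.7900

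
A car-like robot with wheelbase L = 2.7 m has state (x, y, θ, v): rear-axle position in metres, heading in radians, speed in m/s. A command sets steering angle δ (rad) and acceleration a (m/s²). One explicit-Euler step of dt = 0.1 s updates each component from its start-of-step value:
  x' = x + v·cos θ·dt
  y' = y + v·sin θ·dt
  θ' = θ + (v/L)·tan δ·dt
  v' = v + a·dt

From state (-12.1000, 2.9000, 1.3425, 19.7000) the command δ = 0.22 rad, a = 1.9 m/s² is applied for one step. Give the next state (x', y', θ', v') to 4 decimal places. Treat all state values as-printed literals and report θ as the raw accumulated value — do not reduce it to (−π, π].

x' = -12.1000 + 19.7000·cos(1.3425)·0.1 = -11.6542
y' = 2.9000 + 19.7000·sin(1.3425)·0.1 = 4.8189
θ' = 1.3425 + (19.7000/2.7)·tan(0.22)·0.1 = 1.5057
v' = 19.7000 + 1.9000·0.1 = 19.8900

(-11.6542, 4.8189, 1.5057, 19.8900)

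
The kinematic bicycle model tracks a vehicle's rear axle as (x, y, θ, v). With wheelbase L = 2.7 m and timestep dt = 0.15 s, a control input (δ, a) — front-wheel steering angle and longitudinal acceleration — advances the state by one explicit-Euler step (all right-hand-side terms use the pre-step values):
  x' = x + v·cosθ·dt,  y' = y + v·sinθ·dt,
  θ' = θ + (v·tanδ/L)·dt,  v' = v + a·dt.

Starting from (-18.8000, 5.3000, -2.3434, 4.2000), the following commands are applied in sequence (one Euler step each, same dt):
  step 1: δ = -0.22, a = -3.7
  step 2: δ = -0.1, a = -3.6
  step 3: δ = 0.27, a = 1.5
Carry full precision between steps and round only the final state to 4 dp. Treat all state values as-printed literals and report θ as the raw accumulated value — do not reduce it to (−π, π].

after step 1 (δ=-0.22, a=-3.7): (-19.239741, 4.848860, -2.395578, 3.645000)
after step 2 (δ=-0.1, a=-3.6): (-19.641274, 4.477771, -2.415896, 3.105000)
after step 3 (δ=0.27, a=1.5): (-19.989672, 4.168673, -2.368155, 3.330000)

(-19.9897, 4.1687, -2.3682, 3.3300)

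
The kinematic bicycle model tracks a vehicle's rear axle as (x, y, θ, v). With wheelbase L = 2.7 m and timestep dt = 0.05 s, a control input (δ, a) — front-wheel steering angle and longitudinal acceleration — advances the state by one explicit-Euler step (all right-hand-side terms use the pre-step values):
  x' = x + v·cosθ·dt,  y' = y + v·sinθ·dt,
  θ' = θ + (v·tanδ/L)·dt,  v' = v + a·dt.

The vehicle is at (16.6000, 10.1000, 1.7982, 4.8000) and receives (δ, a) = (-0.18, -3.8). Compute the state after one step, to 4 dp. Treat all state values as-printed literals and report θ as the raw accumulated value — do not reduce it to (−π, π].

(16.5459, 10.3338, 1.7820, 4.6100)

x' = 16.6000 + 4.8000·cos(1.7982)·0.05 = 16.5459
y' = 10.1000 + 4.8000·sin(1.7982)·0.05 = 10.3338
θ' = 1.7982 + (4.8000/2.7)·tan(-0.18)·0.05 = 1.7820
v' = 4.8000 − 3.8000·0.05 = 4.6100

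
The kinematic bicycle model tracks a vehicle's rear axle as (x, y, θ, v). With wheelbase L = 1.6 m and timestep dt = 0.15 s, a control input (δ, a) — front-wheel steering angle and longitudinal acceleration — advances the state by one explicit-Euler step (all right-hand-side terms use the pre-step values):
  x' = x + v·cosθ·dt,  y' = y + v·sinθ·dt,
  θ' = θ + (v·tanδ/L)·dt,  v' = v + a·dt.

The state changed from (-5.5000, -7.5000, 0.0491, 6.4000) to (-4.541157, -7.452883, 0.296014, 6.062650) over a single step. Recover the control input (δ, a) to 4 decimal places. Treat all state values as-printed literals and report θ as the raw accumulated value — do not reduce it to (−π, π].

δ = 0.3904, a = -2.2490

a = (v'−v)/dt = (-0.337350)/0.15 = -2.2490
Δθ = θ'−θ = 0.246914;  (v·dt/L) = 6.4000·0.15/1.6 = 0.600000
tan δ = Δθ·L/(v·dt) = 0.411523  →  δ = 0.3904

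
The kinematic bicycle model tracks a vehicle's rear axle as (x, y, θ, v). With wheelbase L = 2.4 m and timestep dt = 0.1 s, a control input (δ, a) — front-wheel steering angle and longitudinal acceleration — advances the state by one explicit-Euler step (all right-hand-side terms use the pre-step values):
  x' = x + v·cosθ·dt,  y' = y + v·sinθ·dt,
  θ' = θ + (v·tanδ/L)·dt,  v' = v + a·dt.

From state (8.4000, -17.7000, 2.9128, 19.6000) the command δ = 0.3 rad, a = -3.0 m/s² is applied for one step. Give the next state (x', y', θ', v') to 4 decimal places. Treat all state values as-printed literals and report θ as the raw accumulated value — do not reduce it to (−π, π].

x' = 8.4000 + 19.6000·cos(2.9128)·0.1 = 6.4911
y' = -17.7000 + 19.6000·sin(2.9128)·0.1 = -17.2555
θ' = 2.9128 + (19.6000/2.4)·tan(0.3)·0.1 = 3.1654
v' = 19.6000 − 3.0000·0.1 = 19.3000

(6.4911, -17.2555, 3.1654, 19.3000)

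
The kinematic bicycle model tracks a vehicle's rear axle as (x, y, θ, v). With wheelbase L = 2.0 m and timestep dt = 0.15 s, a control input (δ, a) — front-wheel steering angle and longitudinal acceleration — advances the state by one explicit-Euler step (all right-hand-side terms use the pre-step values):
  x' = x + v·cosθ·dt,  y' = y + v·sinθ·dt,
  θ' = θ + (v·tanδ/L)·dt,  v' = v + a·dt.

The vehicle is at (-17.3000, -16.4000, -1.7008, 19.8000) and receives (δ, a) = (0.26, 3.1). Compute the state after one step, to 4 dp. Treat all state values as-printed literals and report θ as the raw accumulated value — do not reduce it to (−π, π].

(-17.6850, -19.3449, -1.3058, 20.2650)

x' = -17.3000 + 19.8000·cos(-1.7008)·0.15 = -17.6850
y' = -16.4000 + 19.8000·sin(-1.7008)·0.15 = -19.3449
θ' = -1.7008 + (19.8000/2.0)·tan(0.26)·0.15 = -1.3058
v' = 19.8000 + 3.1000·0.15 = 20.2650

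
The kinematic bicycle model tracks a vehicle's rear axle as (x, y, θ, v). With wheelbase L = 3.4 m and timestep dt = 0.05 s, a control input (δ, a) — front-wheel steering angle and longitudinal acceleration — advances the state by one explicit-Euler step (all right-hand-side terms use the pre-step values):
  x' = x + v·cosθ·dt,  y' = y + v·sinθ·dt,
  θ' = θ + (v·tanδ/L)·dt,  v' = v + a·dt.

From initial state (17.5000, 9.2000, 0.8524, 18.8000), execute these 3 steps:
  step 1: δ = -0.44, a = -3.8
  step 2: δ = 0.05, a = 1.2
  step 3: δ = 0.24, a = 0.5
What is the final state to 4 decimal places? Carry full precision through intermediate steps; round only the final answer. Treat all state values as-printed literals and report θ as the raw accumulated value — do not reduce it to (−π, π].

after step 1 (δ=-0.44, a=-3.8): (18.118687, 9.907690, 0.722243, 18.610000)
after step 2 (δ=0.05, a=1.2): (18.816865, 10.522815, 0.735938, 18.670000)
after step 3 (δ=0.24, a=0.5): (19.508776, 11.149458, 0.803127, 18.695000)

(19.5088, 11.1495, 0.8031, 18.6950)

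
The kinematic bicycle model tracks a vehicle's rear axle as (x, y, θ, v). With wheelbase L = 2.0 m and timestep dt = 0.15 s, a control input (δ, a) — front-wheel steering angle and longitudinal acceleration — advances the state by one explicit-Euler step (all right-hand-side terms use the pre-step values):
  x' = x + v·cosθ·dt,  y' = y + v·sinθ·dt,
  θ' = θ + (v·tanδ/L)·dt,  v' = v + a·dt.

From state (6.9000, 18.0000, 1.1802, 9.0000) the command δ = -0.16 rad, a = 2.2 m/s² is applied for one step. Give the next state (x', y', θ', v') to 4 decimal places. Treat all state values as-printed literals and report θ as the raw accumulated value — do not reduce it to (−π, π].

(7.4140, 19.2483, 1.0713, 9.3300)

x' = 6.9000 + 9.0000·cos(1.1802)·0.15 = 7.4140
y' = 18.0000 + 9.0000·sin(1.1802)·0.15 = 19.2483
θ' = 1.1802 + (9.0000/2.0)·tan(-0.16)·0.15 = 1.0713
v' = 9.0000 + 2.2000·0.15 = 9.3300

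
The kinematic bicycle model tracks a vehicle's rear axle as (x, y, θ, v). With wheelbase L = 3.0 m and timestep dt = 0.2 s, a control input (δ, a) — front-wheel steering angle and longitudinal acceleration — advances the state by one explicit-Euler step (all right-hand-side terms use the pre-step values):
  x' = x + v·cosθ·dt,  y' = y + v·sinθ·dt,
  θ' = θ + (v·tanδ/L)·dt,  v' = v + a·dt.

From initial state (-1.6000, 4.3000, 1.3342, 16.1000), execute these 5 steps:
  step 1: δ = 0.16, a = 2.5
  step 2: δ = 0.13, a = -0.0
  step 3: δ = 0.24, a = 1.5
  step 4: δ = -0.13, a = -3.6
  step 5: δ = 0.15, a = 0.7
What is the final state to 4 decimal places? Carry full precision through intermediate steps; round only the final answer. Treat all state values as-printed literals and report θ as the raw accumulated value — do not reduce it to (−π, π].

after step 1 (δ=0.16, a=2.5): (-0.845248, 7.430295, 1.507414, 16.600000)
after step 2 (δ=0.13, a=-0.0): (-0.634959, 10.743629, 1.652097, 16.600000)
after step 3 (δ=0.24, a=1.5): (-0.904579, 14.052663, 1.922916, 16.900000)
after step 4 (δ=-0.13, a=-3.6): (-2.070302, 17.225278, 1.775619, 16.180000)
after step 5 (δ=0.15, a=0.7): (-2.728484, 20.393636, 1.938644, 16.320000)

(-2.7285, 20.3936, 1.9386, 16.3200)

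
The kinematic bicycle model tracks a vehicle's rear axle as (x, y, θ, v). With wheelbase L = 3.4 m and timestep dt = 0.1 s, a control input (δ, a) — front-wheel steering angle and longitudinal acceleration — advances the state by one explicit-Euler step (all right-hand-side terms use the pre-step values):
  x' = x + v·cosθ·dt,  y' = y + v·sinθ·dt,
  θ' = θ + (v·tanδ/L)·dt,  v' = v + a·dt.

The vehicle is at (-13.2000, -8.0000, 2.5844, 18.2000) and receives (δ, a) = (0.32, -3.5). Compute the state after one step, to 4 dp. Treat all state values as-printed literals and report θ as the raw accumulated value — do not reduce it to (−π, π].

x' = -13.2000 + 18.2000·cos(2.5844)·0.1 = -14.7447
y' = -8.0000 + 18.2000·sin(2.5844)·0.1 = -7.0376
θ' = 2.5844 + (18.2000/3.4)·tan(0.32)·0.1 = 2.7618
v' = 18.2000 − 3.5000·0.1 = 17.8500

(-14.7447, -7.0376, 2.7618, 17.8500)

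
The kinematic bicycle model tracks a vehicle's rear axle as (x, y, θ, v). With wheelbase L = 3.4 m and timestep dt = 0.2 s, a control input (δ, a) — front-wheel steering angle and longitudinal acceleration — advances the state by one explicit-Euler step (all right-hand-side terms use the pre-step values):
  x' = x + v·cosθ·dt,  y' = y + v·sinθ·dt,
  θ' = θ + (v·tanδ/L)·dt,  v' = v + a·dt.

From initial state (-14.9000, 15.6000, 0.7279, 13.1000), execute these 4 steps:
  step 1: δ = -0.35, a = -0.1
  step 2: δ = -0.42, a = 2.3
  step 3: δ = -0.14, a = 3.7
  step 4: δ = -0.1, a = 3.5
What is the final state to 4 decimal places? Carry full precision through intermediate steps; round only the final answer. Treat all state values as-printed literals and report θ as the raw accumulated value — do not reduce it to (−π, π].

after step 1 (δ=-0.35, a=-0.1): (-12.943978, 17.343095, 0.446613, 13.080000)
after step 2 (δ=-0.42, a=2.3): (-10.584569, 18.472980, 0.103015, 13.540000)
after step 3 (δ=-0.14, a=3.7): (-7.890925, 18.751452, -0.009225, 14.280000)
after step 4 (δ=-0.1, a=3.5): (-5.035046, 18.725106, -0.093506, 14.980000)

(-5.0350, 18.7251, -0.0935, 14.9800)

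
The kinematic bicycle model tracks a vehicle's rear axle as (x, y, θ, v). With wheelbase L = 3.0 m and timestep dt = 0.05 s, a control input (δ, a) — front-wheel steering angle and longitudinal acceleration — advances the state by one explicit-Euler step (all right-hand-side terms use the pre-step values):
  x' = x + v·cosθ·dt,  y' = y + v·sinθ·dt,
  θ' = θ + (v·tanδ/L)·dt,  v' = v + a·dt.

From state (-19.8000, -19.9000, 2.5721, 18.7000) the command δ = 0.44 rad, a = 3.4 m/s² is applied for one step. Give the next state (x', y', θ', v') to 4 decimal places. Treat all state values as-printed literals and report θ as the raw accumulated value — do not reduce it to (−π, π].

(-20.5874, -19.3958, 2.7188, 18.8700)

x' = -19.8000 + 18.7000·cos(2.5721)·0.05 = -20.5874
y' = -19.9000 + 18.7000·sin(2.5721)·0.05 = -19.3958
θ' = 2.5721 + (18.7000/3.0)·tan(0.44)·0.05 = 2.7188
v' = 18.7000 + 3.4000·0.05 = 18.8700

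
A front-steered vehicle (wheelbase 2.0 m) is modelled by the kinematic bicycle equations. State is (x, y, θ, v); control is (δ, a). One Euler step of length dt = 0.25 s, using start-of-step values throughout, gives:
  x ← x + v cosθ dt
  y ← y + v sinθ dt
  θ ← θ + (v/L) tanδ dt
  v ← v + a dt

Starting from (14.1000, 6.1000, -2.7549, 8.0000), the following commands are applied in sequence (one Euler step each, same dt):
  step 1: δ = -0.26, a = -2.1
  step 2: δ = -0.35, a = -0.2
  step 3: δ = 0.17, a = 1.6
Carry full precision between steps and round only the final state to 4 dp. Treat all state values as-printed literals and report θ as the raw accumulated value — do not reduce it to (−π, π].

(8.5812, 5.5266, -3.2027, 7.8250)

after step 1 (δ=-0.26, a=-2.1): (12.247677, 5.345745, -3.020922, 7.475000)
after step 2 (δ=-0.35, a=-0.2): (10.392517, 5.120788, -3.361995, 7.425000)
after step 3 (δ=0.17, a=1.6): (8.581170, 5.526606, -3.202676, 7.825000)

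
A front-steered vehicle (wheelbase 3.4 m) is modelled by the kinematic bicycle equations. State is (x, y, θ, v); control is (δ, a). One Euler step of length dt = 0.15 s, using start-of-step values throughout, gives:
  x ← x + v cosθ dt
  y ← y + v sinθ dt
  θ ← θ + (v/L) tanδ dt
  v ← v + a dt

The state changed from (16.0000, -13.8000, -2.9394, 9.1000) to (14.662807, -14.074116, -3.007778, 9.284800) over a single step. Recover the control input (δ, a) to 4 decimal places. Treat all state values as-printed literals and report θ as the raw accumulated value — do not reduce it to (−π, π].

δ = -0.1687, a = 1.2320

a = (v'−v)/dt = (0.184800)/0.15 = 1.2320
Δθ = θ'−θ = -0.068378;  (v·dt/L) = 9.1000·0.15/3.4 = 0.401471
tan δ = Δθ·L/(v·dt) = -0.170319  →  δ = -0.1687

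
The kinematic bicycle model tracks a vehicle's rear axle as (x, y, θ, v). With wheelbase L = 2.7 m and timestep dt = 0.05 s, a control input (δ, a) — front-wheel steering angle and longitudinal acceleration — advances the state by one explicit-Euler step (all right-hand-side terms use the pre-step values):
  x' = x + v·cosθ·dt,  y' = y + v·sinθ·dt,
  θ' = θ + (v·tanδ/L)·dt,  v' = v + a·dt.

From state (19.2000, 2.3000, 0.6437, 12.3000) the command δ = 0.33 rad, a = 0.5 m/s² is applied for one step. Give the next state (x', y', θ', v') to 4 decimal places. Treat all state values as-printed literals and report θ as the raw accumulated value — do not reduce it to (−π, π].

x' = 19.2000 + 12.3000·cos(0.6437)·0.05 = 19.6919
y' = 2.3000 + 12.3000·sin(0.6437)·0.05 = 2.6691
θ' = 0.6437 + (12.3000/2.7)·tan(0.33)·0.05 = 0.7217
v' = 12.3000 + 0.5000·0.05 = 12.3250

(19.6919, 2.6691, 0.7217, 12.3250)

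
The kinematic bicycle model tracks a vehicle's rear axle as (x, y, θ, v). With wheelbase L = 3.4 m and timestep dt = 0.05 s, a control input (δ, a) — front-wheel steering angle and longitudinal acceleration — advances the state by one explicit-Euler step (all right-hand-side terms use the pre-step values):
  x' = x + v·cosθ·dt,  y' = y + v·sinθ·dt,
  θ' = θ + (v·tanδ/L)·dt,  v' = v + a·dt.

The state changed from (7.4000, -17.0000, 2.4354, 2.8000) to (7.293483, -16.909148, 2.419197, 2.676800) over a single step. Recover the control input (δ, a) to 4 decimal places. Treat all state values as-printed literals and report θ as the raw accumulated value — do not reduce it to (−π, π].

δ = -0.3749, a = -2.4640

a = (v'−v)/dt = (-0.123200)/0.05 = -2.4640
Δθ = θ'−θ = -0.016203;  (v·dt/L) = 2.8000·0.05/3.4 = 0.041176
tan δ = Δθ·L/(v·dt) = -0.393501  →  δ = -0.3749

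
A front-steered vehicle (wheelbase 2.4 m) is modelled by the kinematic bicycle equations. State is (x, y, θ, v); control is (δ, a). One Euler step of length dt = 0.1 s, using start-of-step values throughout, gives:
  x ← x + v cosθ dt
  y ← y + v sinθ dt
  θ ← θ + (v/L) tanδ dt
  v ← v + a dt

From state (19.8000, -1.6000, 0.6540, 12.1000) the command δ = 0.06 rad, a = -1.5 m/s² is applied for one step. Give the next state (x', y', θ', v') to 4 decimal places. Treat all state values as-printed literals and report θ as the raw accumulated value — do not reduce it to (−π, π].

x' = 19.8000 + 12.1000·cos(0.6540)·0.1 = 20.7603
y' = -1.6000 + 12.1000·sin(0.6540)·0.1 = -0.8639
θ' = 0.6540 + (12.1000/2.4)·tan(0.06)·0.1 = 0.6843
v' = 12.1000 − 1.5000·0.1 = 11.9500

(20.7603, -0.8639, 0.6843, 11.9500)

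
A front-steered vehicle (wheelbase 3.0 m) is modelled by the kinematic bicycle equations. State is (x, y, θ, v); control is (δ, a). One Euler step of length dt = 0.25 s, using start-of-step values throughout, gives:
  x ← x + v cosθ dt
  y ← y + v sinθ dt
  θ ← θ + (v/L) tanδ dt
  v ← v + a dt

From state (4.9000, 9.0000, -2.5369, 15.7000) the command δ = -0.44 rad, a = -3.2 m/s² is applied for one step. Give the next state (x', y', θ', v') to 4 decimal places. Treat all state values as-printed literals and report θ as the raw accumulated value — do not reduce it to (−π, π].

(1.6710, 6.7686, -3.1528, 14.9000)

x' = 4.9000 + 15.7000·cos(-2.5369)·0.25 = 1.6710
y' = 9.0000 + 15.7000·sin(-2.5369)·0.25 = 6.7686
θ' = -2.5369 + (15.7000/3.0)·tan(-0.44)·0.25 = -3.1528
v' = 15.7000 − 3.2000·0.25 = 14.9000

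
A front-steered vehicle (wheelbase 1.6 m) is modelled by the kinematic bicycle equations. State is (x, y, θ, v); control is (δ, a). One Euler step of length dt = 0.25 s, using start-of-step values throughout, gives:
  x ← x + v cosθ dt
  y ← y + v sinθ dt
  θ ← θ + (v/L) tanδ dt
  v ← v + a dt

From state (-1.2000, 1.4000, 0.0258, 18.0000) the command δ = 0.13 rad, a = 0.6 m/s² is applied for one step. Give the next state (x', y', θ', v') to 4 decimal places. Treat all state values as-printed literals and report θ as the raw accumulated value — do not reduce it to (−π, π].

(3.2985, 1.5161, 0.3935, 18.1500)

x' = -1.2000 + 18.0000·cos(0.0258)·0.25 = 3.2985
y' = 1.4000 + 18.0000·sin(0.0258)·0.25 = 1.5161
θ' = 0.0258 + (18.0000/1.6)·tan(0.13)·0.25 = 0.3935
v' = 18.0000 + 0.6000·0.25 = 18.1500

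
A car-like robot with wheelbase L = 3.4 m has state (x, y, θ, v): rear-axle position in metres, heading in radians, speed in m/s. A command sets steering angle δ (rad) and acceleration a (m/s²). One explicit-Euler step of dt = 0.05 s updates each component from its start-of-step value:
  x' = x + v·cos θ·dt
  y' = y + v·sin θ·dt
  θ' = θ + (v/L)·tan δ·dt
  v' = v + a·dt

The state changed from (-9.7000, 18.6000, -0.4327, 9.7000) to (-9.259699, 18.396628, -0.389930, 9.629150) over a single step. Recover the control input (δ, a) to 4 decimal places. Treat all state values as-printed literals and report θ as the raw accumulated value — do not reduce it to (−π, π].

δ = 0.2913, a = -1.4170

a = (v'−v)/dt = (-0.070850)/0.05 = -1.4170
Δθ = θ'−θ = 0.042770;  (v·dt/L) = 9.7000·0.05/3.4 = 0.142647
tan δ = Δθ·L/(v·dt) = 0.299831  →  δ = 0.2913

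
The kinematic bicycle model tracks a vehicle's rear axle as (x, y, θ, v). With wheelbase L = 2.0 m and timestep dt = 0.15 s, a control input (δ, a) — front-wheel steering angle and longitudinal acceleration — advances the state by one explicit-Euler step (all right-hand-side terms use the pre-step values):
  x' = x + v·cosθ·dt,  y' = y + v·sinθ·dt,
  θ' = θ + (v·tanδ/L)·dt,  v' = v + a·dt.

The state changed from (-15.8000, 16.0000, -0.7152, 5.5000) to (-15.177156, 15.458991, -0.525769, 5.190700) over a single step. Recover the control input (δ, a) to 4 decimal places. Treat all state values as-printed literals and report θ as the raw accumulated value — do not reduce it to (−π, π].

δ = 0.4305, a = -2.0620

a = (v'−v)/dt = (-0.309300)/0.15 = -2.0620
Δθ = θ'−θ = 0.189431;  (v·dt/L) = 5.5000·0.15/2.0 = 0.412500
tan δ = Δθ·L/(v·dt) = 0.459227  →  δ = 0.4305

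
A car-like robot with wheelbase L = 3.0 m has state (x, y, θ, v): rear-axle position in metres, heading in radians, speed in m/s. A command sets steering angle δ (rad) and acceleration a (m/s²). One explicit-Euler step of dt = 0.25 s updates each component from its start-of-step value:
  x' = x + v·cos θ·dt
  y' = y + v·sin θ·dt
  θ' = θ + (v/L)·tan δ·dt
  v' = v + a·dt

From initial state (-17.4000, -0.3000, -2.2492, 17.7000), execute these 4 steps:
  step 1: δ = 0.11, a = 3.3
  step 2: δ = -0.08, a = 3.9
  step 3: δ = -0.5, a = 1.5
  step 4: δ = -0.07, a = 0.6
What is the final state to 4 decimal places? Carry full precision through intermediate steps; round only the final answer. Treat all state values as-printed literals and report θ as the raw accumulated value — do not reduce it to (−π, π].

after step 1 (δ=0.11, a=3.3): (-20.176913, -3.745197, -2.086292, 18.525000)
after step 2 (δ=-0.08, a=3.9): (-22.459964, -7.774608, -2.210057, 19.500000)
after step 3 (δ=-0.5, a=1.5): (-25.368399, -11.686977, -3.097798, 19.875000)
after step 4 (δ=-0.07, a=0.6): (-30.332384, -11.904512, -3.213925, 20.025000)

(-30.3324, -11.9045, -3.2139, 20.0250)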